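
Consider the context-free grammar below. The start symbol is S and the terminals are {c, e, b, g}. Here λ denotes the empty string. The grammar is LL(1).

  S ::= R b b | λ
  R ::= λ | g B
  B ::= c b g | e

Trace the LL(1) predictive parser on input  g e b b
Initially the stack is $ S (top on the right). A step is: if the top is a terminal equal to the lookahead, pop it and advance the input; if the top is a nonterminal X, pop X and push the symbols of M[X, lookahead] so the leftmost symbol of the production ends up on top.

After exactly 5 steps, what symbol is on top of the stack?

step 1: stack=$ S  input=g e b b $  — expand S ::= R b b
step 2: stack=$ b b R  input=g e b b $  — expand R ::= g B
step 3: stack=$ b b B g  input=g e b b $  — match g
step 4: stack=$ b b B  input=e b b $  — expand B ::= e
step 5: stack=$ b b e  input=e b b $  — match e
Stack after step 5: $ b b (top = b).

b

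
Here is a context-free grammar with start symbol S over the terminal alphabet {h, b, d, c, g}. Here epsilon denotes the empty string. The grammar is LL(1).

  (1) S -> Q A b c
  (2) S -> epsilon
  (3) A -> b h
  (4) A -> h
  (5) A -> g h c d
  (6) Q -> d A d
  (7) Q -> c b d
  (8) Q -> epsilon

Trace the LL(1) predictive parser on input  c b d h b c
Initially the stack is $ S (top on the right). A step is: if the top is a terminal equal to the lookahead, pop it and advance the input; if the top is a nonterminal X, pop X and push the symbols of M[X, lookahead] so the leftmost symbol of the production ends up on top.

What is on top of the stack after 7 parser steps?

     Stack          Input          Action
  1  $ S            c b d h b c $  expand S -> Q A b c
  2  $ c b A Q      c b d h b c $  expand Q -> c b d
  3  $ c b A d b c  c b d h b c $  match c
  4  $ c b A d b    b d h b c $    match b
  5  $ c b A d      d h b c $      match d
  6  $ c b A        h b c $        expand A -> h
  7  $ c b h        h b c $        match h
Stack after step 7: $ c b (top = b).

b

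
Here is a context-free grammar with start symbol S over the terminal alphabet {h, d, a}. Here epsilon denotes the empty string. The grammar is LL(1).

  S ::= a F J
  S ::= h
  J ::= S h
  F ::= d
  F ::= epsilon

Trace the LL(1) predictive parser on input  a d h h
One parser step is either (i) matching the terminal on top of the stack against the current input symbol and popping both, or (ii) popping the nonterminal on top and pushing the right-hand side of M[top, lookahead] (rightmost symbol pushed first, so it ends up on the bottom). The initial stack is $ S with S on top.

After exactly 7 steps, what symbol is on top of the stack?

step 1: stack=$ S  input=a d h h $  — expand S ::= a F J
step 2: stack=$ J F a  input=a d h h $  — match a
step 3: stack=$ J F  input=d h h $  — expand F ::= d
step 4: stack=$ J d  input=d h h $  — match d
step 5: stack=$ J  input=h h $  — expand J ::= S h
step 6: stack=$ h S  input=h h $  — expand S ::= h
step 7: stack=$ h h  input=h h $  — match h
Stack after step 7: $ h (top = h).

h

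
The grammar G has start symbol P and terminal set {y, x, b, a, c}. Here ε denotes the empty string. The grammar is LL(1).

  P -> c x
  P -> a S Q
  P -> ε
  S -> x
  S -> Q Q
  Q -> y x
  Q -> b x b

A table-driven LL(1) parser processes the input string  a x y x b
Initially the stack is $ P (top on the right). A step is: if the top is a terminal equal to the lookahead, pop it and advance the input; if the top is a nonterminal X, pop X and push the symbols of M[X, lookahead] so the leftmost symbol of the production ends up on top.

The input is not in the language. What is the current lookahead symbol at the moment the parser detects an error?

b

step 1: stack=$ P  input=a x y x b $  — expand P -> a S Q
step 2: stack=$ Q S a  input=a x y x b $  — match a
step 3: stack=$ Q S  input=x y x b $  — expand S -> x
step 4: stack=$ Q x  input=x y x b $  — match x
step 5: stack=$ Q  input=y x b $  — expand Q -> y x
step 6: stack=$ x y  input=y x b $  — match y
step 7: stack=$ x  input=x b $  — match x
step 8: stack=$  input=b $  — error: stack empty but input remains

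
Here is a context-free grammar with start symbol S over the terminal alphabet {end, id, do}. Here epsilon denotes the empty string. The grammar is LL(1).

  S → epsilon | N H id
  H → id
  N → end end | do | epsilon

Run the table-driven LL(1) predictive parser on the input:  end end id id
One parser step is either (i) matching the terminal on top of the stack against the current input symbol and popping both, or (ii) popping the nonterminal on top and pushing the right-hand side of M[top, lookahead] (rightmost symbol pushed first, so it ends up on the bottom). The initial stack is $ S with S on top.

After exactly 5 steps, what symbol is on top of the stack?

     Stack           Input            Action
  1  $ S             end end id id $  expand S → N H id
  2  $ id H N        end end id id $  expand N → end end
  3  $ id H end end  end end id id $  match end
  4  $ id H end      end id id $      match end
  5  $ id H          id id $          expand H → id
Stack after step 5: $ id id (top = id).

id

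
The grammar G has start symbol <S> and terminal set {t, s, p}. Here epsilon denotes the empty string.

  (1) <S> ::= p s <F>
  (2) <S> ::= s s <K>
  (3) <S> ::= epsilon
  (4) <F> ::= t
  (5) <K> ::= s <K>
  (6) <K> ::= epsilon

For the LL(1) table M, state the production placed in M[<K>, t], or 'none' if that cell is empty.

none

FIRST(<S>): from <S>::=p s <F> we get {p}; from <S>::=s s <K> we get {s}; from <S>::=epsilon we get {epsilon}. So FIRST(<S>) = {epsilon, p, s}.
FIRST(<F>): from <F>::=t we get {t}. So FIRST(<F>) = {t}.
FIRST(<K>): from <K>::=s <K> we get {s}; from <K>::=epsilon we get {epsilon}. So FIRST(<K>) = {epsilon, s}.
FOLLOW(<S>) includes $ since <S> is the start symbol.
FOLLOW(<S>): <S> appears on no right-hand side. Thus FOLLOW(<S>) = {$}.
FOLLOW(<K>): in <S>::=s s <K>, the suffix after <K> is empty, so FOLLOW(<K>) ⊇ FOLLOW(<S>) = {$}; in <K>::=s <K>, the suffix after <K> is empty (adds nothing new). Thus FOLLOW(<K>) = {$}.
For <K> ::= s <K>: FIRST(s <K>) = {s}, so it goes in M[<K>, t] for t ∈ {s}.
For <K> ::= epsilon: FIRST(epsilon) = {epsilon}, so it goes in M[<K>, t] for t ∈ {}; since epsilon ∈ FIRST, also for every t ∈ FOLLOW(<K>) = {$}.
None of these place a production in M[<K>, t].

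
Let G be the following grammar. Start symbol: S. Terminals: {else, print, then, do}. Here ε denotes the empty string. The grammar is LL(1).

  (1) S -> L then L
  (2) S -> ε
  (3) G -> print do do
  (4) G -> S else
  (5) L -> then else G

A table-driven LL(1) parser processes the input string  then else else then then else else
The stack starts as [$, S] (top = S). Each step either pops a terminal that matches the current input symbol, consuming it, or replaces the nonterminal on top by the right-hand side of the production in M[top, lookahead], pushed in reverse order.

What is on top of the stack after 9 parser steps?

     Stack                 Input                                 Action
  1  $ S                   then else else then then else else $  expand S -> L then L
  2  $ L then L            then else else then then else else $  expand L -> then else G
  3  $ L then G else then  then else else then then else else $  match then
  4  $ L then G else       else else then then else else $       match else
  5  $ L then G            else then then else else $            expand G -> S else
  6  $ L then else S       else then then else else $            expand S -> ε
  7  $ L then else         else then then else else $            match else
  8  $ L then              then then else else $                 match then
  9  $ L                   then else else $                      expand L -> then else G
Stack after step 9: $ G else then (top = then).

then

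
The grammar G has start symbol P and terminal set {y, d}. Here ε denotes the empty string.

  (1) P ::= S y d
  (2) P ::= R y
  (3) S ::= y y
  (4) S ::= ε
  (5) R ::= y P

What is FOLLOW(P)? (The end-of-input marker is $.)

{$, y}

FIRST(S) = {ε, y}
FIRST(R) = {y}
FIRST(P) = {y}  (via S y d, R y)
FOLLOW(P) includes $ since P is the start symbol.
FOLLOW(S): in P::=S y d, S is followed by y d with FIRST {y}. Thus FOLLOW(S) = {y}.
FOLLOW(R): in P::=R y, R is followed by y with FIRST {y}. Thus FOLLOW(R) = {y}.
FOLLOW(P): in R::=y P, the suffix after P is empty, so FOLLOW(P) ⊇ FOLLOW(R) = {y}. Thus FOLLOW(P) = {$, y}.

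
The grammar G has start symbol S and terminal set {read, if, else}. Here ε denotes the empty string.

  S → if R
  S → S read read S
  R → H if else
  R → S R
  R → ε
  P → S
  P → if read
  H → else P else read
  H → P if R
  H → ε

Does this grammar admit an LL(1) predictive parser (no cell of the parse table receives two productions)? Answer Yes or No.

FIRST(S) = {if}
FIRST(R) = {ε, else, if}
FIRST(P) = {if}
FIRST(H) = {ε, else, if}
FOLLOW(S) = {$, else, if, read}
FOLLOW(R) = {$, else, if, read}
FOLLOW(P) = {else, if}
FOLLOW(H) = {if}
Cell M[H, if] receives both H → P if R and H → ε — the grammar is not LL(1).

No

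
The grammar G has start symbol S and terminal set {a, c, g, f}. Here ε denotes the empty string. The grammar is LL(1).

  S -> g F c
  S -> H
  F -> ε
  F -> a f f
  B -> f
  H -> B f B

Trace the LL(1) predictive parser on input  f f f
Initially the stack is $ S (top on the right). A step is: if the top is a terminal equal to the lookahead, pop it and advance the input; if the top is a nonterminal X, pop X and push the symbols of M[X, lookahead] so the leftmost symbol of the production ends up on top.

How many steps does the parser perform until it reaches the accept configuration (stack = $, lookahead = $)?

     Stack    Input    Action
  1  $ S      f f f $  expand S -> H
  2  $ H      f f f $  expand H -> B f B
  3  $ B f B  f f f $  expand B -> f
  4  $ B f f  f f f $  match f
  5  $ B f    f f $    match f
  6  $ B      f $      expand B -> f
  7  $ f      f $      match f
Accept reached after 7 steps.

7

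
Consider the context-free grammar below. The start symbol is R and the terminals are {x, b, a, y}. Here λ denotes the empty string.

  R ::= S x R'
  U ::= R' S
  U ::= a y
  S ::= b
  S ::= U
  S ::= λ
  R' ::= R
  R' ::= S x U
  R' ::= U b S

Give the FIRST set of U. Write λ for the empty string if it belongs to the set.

{a, b, x}

FIRST(R): from R::=S x R' we get {a, b, x}. So FIRST(R) = {a, b, x}.
FIRST(U): from U::=R' S we get {a, b, x}; from U::=a y we get {a}. So FIRST(U) = {a, b, x}.
FIRST(S): from S::=b we get {b}; from S::=U we get {a, b, x}; from S::=λ we get {λ}. So FIRST(S) = {λ, a, b, x}.
FIRST(R'): from R'::=R we get {a, b, x}; from R'::=S x U we get {a, b, x}; from R'::=U b S we get {a, b, x}. So FIRST(R') = {a, b, x}.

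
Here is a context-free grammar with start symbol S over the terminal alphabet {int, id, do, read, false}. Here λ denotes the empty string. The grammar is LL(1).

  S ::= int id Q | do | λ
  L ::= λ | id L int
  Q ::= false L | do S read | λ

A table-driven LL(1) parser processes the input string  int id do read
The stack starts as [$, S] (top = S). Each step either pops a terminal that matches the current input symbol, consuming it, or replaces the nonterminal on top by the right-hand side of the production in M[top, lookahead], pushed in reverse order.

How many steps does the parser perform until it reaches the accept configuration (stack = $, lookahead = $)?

step 1: stack=$ S  input=int id do read $  — expand S ::= int id Q
step 2: stack=$ Q id int  input=int id do read $  — match int
step 3: stack=$ Q id  input=id do read $  — match id
step 4: stack=$ Q  input=do read $  — expand Q ::= do S read
step 5: stack=$ read S do  input=do read $  — match do
step 6: stack=$ read S  input=read $  — expand S ::= λ
step 7: stack=$ read  input=read $  — match read
Accept reached after 7 steps.

7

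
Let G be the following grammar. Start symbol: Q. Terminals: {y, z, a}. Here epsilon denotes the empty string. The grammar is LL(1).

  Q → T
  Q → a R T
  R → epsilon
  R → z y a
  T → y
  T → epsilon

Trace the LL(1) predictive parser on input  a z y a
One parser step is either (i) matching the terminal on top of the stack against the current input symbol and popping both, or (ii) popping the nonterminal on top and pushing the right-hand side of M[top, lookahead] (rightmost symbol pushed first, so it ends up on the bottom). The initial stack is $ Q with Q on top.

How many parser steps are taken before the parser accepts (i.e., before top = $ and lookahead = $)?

7

step 1: stack=$ Q  input=a z y a $  — expand Q → a R T
step 2: stack=$ T R a  input=a z y a $  — match a
step 3: stack=$ T R  input=z y a $  — expand R → z y a
step 4: stack=$ T a y z  input=z y a $  — match z
step 5: stack=$ T a y  input=y a $  — match y
step 6: stack=$ T a  input=a $  — match a
step 7: stack=$ T  input=$  — expand T → epsilon
Accept reached after 7 steps.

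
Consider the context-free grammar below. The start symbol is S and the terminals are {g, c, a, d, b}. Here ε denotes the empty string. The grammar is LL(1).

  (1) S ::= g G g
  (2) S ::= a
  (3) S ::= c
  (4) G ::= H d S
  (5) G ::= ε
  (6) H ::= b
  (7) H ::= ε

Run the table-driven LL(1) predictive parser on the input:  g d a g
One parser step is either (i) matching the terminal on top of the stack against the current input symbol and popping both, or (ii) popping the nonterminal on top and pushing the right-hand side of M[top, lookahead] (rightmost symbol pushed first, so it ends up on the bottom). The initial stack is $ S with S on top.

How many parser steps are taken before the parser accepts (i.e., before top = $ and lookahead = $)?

step 1: stack=$ S  input=g d a g $  — expand S ::= g G g
step 2: stack=$ g G g  input=g d a g $  — match g
step 3: stack=$ g G  input=d a g $  — expand G ::= H d S
step 4: stack=$ g S d H  input=d a g $  — expand H ::= ε
step 5: stack=$ g S d  input=d a g $  — match d
step 6: stack=$ g S  input=a g $  — expand S ::= a
step 7: stack=$ g a  input=a g $  — match a
step 8: stack=$ g  input=g $  — match g
Accept reached after 8 steps.

8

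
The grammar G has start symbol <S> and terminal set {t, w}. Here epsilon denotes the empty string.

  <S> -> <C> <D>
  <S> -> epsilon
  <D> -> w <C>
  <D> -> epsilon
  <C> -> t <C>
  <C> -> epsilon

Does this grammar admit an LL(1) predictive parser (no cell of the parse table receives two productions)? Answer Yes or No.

No

FIRST(<S>) = {epsilon, t, w}
FIRST(<D>) = {epsilon, w}
FIRST(<C>) = {epsilon, t}
FOLLOW(<S>) = {$}
FOLLOW(<D>) = {$}
FOLLOW(<C>) = {$, w}
Cell M[<S>, $] receives both <S> -> <C> <D> and <S> -> epsilon — the grammar is not LL(1).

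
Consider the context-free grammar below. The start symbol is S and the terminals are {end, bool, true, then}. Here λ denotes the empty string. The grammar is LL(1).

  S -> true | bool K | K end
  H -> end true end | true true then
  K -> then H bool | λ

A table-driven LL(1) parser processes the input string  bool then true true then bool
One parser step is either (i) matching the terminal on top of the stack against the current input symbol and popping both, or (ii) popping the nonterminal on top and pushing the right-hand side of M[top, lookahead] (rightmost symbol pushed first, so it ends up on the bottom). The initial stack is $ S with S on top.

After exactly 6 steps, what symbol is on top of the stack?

step 1: stack=$ S  input=bool then true true then bool $  — expand S -> bool K
step 2: stack=$ K bool  input=bool then true true then bool $  — match bool
step 3: stack=$ K  input=then true true then bool $  — expand K -> then H bool
step 4: stack=$ bool H then  input=then true true then bool $  — match then
step 5: stack=$ bool H  input=true true then bool $  — expand H -> true true then
step 6: stack=$ bool then true true  input=true true then bool $  — match true
Stack after step 6: $ bool then true (top = true).

true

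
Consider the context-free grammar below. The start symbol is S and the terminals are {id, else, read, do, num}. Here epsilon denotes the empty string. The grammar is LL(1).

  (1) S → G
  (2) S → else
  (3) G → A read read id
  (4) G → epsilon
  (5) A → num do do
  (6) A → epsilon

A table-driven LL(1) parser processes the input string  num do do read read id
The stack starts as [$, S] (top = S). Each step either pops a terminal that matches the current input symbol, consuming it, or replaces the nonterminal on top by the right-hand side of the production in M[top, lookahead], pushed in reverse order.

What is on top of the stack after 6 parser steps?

read

step 1: stack=$ S  input=num do do read read id $  — expand S → G
step 2: stack=$ G  input=num do do read read id $  — expand G → A read read id
step 3: stack=$ id read read A  input=num do do read read id $  — expand A → num do do
step 4: stack=$ id read read do do num  input=num do do read read id $  — match num
step 5: stack=$ id read read do do  input=do do read read id $  — match do
step 6: stack=$ id read read do  input=do read read id $  — match do
Stack after step 6: $ id read read (top = read).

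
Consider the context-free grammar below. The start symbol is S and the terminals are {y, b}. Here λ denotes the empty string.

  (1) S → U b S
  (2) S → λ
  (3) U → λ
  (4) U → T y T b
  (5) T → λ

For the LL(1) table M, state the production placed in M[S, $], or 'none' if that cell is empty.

S → λ

FIRST(T): from T→λ we get {λ}. So FIRST(T) = {λ}.
FIRST(U): from U→λ we get {λ}; from U→T y T b we get {y}. So FIRST(U) = {λ, y}.
FIRST(S): from S→U b S we get {b, y}; from S→λ we get {λ}. So FIRST(S) = {λ, b, y}.
FOLLOW(S) includes $ since S is the start symbol.
FOLLOW(S): in S→U b S, the suffix after S is empty (adds nothing new). Thus FOLLOW(S) = {$}.
For S → U b S: FIRST(U b S) = {b, y}, so it goes in M[S, t] for t ∈ {b, y}.
For S → λ: FIRST(λ) = {λ}, so it goes in M[S, t] for t ∈ {}; since λ ∈ FIRST, also for every t ∈ FOLLOW(S) = {$}.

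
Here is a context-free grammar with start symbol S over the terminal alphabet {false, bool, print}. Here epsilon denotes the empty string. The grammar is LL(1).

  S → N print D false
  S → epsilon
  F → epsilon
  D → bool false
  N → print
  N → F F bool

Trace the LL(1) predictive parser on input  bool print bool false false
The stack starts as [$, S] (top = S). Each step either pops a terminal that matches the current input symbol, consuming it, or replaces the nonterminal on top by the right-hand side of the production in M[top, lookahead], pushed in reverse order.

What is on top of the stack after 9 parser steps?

     Stack                     Input                          Action
  1  $ S                       bool print bool false false $  expand S → N print D false
  2  $ false D print N         bool print bool false false $  expand N → F F bool
  3  $ false D print bool F F  bool print bool false false $  expand F → epsilon
  4  $ false D print bool F    bool print bool false false $  expand F → epsilon
  5  $ false D print bool      bool print bool false false $  match bool
  6  $ false D print           print bool false false $       match print
  7  $ false D                 bool false false $             expand D → bool false
  8  $ false false bool        bool false false $             match bool
  9  $ false false             false false $                  match false
Stack after step 9: $ false (top = false).

false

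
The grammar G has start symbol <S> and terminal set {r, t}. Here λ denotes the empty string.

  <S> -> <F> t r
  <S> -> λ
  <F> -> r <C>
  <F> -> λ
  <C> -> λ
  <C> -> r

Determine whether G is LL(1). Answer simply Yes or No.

FIRST(<S>) = {λ, r, t}
FIRST(<F>) = {λ, r}
FIRST(<C>) = {λ, r}
FOLLOW(<S>) = {$}
FOLLOW(<F>) = {t}
FOLLOW(<C>) = {t}
Each cell of M receives at most one production.

Yes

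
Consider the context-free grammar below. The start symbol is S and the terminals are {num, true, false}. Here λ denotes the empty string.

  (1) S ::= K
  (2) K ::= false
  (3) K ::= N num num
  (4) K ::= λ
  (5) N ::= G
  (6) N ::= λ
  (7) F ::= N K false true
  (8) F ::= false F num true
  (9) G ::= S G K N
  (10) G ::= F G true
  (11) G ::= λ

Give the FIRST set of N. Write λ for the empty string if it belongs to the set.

FIRST(S): from S::=K we get {λ, false, num}. So FIRST(S) = {λ, false, num}.
FIRST(K): from K::=false we get {false}; from K::=N num num we get {false, num}; from K::=λ we get {λ}. So FIRST(K) = {λ, false, num}.
FIRST(N): from N::=G we get {λ, false, num}; from N::=λ we get {λ}. So FIRST(N) = {λ, false, num}.
FIRST(F): from F::=N K false true we get {false, num}; from F::=false F num true we get {false}. So FIRST(F) = {false, num}.
FIRST(G): from G::=S G K N we get {λ, false, num}; from G::=F G true we get {false, num}; from G::=λ we get {λ}. So FIRST(G) = {λ, false, num}.

{λ, false, num}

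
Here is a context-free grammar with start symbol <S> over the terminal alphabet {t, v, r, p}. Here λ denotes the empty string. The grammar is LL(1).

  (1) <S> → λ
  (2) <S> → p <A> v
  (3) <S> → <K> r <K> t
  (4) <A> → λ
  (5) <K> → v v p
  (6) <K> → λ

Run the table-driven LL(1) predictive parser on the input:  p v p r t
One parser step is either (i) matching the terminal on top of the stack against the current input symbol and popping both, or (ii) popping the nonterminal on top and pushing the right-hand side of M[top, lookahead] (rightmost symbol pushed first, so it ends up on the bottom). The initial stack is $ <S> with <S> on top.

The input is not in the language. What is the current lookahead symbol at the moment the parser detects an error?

p

step 1: stack=$ <S>  input=p v p r t $  — expand <S> → p <A> v
step 2: stack=$ v <A> p  input=p v p r t $  — match p
step 3: stack=$ v <A>  input=v p r t $  — expand <A> → λ
step 4: stack=$ v  input=v p r t $  — match v
step 5: stack=$  input=p r t $  — error: stack empty but input remains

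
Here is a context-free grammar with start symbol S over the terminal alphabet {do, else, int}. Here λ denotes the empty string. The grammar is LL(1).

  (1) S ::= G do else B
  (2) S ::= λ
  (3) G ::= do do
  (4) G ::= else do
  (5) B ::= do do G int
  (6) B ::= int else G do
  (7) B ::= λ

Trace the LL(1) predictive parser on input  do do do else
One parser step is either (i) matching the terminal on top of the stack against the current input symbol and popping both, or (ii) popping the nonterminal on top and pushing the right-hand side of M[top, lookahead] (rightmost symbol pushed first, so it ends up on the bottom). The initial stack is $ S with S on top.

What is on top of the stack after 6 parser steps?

step 1: stack=$ S  input=do do do else $  — expand S ::= G do else B
step 2: stack=$ B else do G  input=do do do else $  — expand G ::= do do
step 3: stack=$ B else do do do  input=do do do else $  — match do
step 4: stack=$ B else do do  input=do do else $  — match do
step 5: stack=$ B else do  input=do else $  — match do
step 6: stack=$ B else  input=else $  — match else
Stack after step 6: $ B (top = B).

B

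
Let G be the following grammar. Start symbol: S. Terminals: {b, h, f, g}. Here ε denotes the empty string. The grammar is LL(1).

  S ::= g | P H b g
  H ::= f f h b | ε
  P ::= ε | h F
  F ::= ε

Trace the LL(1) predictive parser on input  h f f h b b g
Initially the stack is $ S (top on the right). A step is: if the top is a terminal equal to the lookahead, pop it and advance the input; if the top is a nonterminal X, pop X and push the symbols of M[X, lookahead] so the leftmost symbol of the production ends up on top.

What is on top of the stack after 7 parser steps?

     Stack          Input            Action
  1  $ S            h f f h b b g $  expand S ::= P H b g
  2  $ g b H P      h f f h b b g $  expand P ::= h F
  3  $ g b H F h    h f f h b b g $  match h
  4  $ g b H F      f f h b b g $    expand F ::= ε
  5  $ g b H        f f h b b g $    expand H ::= f f h b
  6  $ g b b h f f  f f h b b g $    match f
  7  $ g b b h f    f h b b g $      match f
Stack after step 7: $ g b b h (top = h).

h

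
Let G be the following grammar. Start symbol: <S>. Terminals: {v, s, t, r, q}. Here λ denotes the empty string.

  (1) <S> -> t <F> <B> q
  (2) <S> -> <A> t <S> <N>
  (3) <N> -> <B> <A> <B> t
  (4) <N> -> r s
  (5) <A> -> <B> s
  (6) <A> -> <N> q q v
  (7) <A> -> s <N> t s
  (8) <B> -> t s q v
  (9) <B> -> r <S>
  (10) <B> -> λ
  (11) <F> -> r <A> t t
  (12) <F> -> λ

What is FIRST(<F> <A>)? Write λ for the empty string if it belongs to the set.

FIRST(<B>) = {λ, r, t}
FIRST(<F>) = {λ, r}
FIRST(<S>) = {r, s, t}  (via <A> t <S> <N>)
FIRST(<N>) = {r, s, t}  (via <B> <A> <B> t)
FIRST(<A>) = {r, s, t}  (via <B> s, <N> q q v)
FIRST(<F> <A>): take FIRST of each symbol in turn, carrying on past any symbol whose FIRST contains λ; result {r, s, t}.

{r, s, t}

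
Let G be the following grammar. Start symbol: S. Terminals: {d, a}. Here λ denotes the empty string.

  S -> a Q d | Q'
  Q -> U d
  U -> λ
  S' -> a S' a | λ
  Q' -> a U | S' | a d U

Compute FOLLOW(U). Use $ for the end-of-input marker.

FIRST(U) = {λ}
FIRST(S') = {λ, a}
FIRST(Q) = {d}  (via U d)
FIRST(Q') = {λ, a}  (via S')
FIRST(S) = {λ, a}  (via Q')
FOLLOW(S) includes $ since S is the start symbol.
FOLLOW(S): S appears on no right-hand side. Thus FOLLOW(S) = {$}.
FOLLOW(Q): in S->a Q d, Q is followed by d with FIRST {d}. Thus FOLLOW(Q) = {d}.
FOLLOW(Q'): in S->Q', the suffix after Q' is empty, so FOLLOW(Q') ⊇ FOLLOW(S) = {$}. Thus FOLLOW(Q') = {$}.
FOLLOW(U): in Q->U d, U is followed by d with FIRST {d}; in Q'->a U, the suffix after U is empty, so FOLLOW(U) ⊇ FOLLOW(Q') = {$}; in Q'->a d U, the suffix after U is empty, so FOLLOW(U) ⊇ FOLLOW(Q') = {$}. Thus FOLLOW(U) = {$, d}.
FOLLOW(S'): in S'->a S' a, S' is followed by a with FIRST {a}; in Q'->S', the suffix after S' is empty, so FOLLOW(S') ⊇ FOLLOW(Q') = {$}. Thus FOLLOW(S') = {$, a}.

{$, d}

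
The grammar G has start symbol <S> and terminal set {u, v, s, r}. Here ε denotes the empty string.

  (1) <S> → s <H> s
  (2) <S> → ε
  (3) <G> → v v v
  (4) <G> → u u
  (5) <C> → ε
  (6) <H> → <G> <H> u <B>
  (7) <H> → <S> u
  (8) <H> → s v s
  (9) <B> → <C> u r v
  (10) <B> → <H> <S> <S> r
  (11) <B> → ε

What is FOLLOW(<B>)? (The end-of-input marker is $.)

{r, s, u}

FIRST(<S>) = {ε, s}
FIRST(<G>) = {u, v}
FIRST(<C>) = {ε}
FIRST(<H>) = {s, u, v}  (via <G> <H> u <B>, <S> u)
FIRST(<B>) = {ε, s, u, v}  (via <C> u r v, <H> <S> <S> r)
FOLLOW(<S>) includes $ since <S> is the start symbol.
FOLLOW(<S>): in <H>→<S> u, <S> is followed by u with FIRST {u}; in <B>→<H> <S> <S> r (occurrence 1), <S> is followed by <S> r with FIRST {r, s}; in <B>→<H> <S> <S> r (occurrence 2), <S> is followed by r with FIRST {r}. Thus FOLLOW(<S>) = {$, r, s, u}.
FOLLOW(<G>): in <H>→<G> <H> u <B>, <G> is followed by <H> u <B> with FIRST {s, u, v}. Thus FOLLOW(<G>) = {s, u, v}.
FOLLOW(<C>): in <B>→<C> u r v, <C> is followed by u r v with FIRST {u}. Thus FOLLOW(<C>) = {u}.
FOLLOW(<H>): in <S>→s <H> s, <H> is followed by s with FIRST {s}; in <H>→<G> <H> u <B>, <H> is followed by u <B> with FIRST {u}; in <B>→<H> <S> <S> r, <H> is followed by <S> <S> r with FIRST {r, s}. Thus FOLLOW(<H>) = {r, s, u}.
FOLLOW(<B>): in <H>→<G> <H> u <B>, the suffix after <B> is empty, so FOLLOW(<B>) ⊇ FOLLOW(<H>) = {r, s, u}. Thus FOLLOW(<B>) = {r, s, u}.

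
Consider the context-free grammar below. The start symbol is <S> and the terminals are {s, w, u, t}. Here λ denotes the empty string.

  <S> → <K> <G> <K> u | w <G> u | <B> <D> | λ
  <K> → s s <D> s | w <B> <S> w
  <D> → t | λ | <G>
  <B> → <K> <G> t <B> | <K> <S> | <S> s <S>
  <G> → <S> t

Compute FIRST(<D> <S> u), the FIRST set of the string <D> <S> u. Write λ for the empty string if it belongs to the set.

FIRST(<K>) = {s, w}
FIRST(<S>) = {λ, s, w}  (via <K> <G> <K> u, <B> <D>)
FIRST(<B>) = {s, w}  (via <K> <G> t <B>, <K> <S>, <S> s <S>)
FIRST(<G>) = {s, t, w}  (via <S> t)
FIRST(<D>) = {λ, s, t, w}  (via <G>)
FIRST(<D> <S> u): take FIRST of each symbol in turn, carrying on past any symbol whose FIRST contains λ; result {s, t, u, w}.

{s, t, u, w}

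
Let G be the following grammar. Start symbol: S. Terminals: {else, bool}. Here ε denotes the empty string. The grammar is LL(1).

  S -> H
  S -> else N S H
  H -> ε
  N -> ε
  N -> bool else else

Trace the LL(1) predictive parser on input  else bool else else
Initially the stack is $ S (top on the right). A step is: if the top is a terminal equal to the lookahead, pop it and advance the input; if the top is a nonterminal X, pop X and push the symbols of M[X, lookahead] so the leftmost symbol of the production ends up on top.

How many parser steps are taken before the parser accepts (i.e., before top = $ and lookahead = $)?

     Stack                 Input                  Action
  1  $ S                   else bool else else $  expand S -> else N S H
  2  $ H S N else          else bool else else $  match else
  3  $ H S N               bool else else $       expand N -> bool else else
  4  $ H S else else bool  bool else else $       match bool
  5  $ H S else else       else else $            match else
  6  $ H S else            else $                 match else
  7  $ H S                 $                      expand S -> H
  8  $ H H                 $                      expand H -> ε
  9  $ H                   $                      expand H -> ε
Accept reached after 9 steps.

9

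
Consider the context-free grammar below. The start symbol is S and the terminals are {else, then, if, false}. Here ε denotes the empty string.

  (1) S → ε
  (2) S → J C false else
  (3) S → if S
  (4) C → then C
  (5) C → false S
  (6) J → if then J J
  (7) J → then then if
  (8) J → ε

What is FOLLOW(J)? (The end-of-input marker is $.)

{false, if, then}

FIRST(C): from C→then C we get {then}; from C→false S we get {false}. So FIRST(C) = {false, then}.
FIRST(J): from J→if then J J we get {if}; from J→then then if we get {then}; from J→ε we get {ε}. So FIRST(J) = {ε, if, then}.
FIRST(S): from S→ε we get {ε}; from S→J C false else we get {false, if, then}; from S→if S we get {if}. So FIRST(S) = {ε, false, if, then}.
FOLLOW(S) includes $ since S is the start symbol.
FOLLOW(C): in S→J C false else, C is followed by false else with FIRST {false}; in C→then C, the suffix after C is empty (adds nothing new). Thus FOLLOW(C) = {false}.
FOLLOW(S): in S→if S, the suffix after S is empty (adds nothing new); in C→false S, the suffix after S is empty, so FOLLOW(S) ⊇ FOLLOW(C) = {false}. Thus FOLLOW(S) = {$, false}.
FOLLOW(J): in S→J C false else, J is followed by C false else with FIRST {false, then}; in J→if then J J (occurrence 1), J is followed by J with FIRST {ε, if, then}; in J→if then J J (occurrence 1), the suffix after J is nullable (adds nothing new); in J→if then J J (occurrence 2), the suffix after J is empty (adds nothing new). Thus FOLLOW(J) = {false, if, then}.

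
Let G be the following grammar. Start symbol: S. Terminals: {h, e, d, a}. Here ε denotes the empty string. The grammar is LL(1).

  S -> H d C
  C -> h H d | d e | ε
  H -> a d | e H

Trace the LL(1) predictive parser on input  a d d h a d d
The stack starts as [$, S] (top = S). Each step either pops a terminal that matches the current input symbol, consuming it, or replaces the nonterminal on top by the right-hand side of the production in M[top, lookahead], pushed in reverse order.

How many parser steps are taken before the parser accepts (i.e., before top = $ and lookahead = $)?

11

step 1: stack=$ S  input=a d d h a d d $  — expand S -> H d C
step 2: stack=$ C d H  input=a d d h a d d $  — expand H -> a d
step 3: stack=$ C d d a  input=a d d h a d d $  — match a
step 4: stack=$ C d d  input=d d h a d d $  — match d
step 5: stack=$ C d  input=d h a d d $  — match d
step 6: stack=$ C  input=h a d d $  — expand C -> h H d
step 7: stack=$ d H h  input=h a d d $  — match h
step 8: stack=$ d H  input=a d d $  — expand H -> a d
step 9: stack=$ d d a  input=a d d $  — match a
step 10: stack=$ d d  input=d d $  — match d
step 11: stack=$ d  input=d $  — match d
Accept reached after 11 steps.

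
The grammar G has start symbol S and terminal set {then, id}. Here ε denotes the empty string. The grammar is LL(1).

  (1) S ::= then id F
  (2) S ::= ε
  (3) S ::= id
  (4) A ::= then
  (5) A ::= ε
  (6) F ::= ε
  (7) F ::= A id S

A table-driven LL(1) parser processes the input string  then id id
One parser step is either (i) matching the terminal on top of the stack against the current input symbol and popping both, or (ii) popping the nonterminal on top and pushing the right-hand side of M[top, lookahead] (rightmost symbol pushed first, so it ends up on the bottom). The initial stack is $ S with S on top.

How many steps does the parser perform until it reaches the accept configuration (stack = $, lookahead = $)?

     Stack        Input         Action
  1  $ S          then id id $  expand S ::= then id F
  2  $ F id then  then id id $  match then
  3  $ F id       id id $       match id
  4  $ F          id $          expand F ::= A id S
  5  $ S id A     id $          expand A ::= ε
  6  $ S id       id $          match id
  7  $ S          $             expand S ::= ε
Accept reached after 7 steps.

7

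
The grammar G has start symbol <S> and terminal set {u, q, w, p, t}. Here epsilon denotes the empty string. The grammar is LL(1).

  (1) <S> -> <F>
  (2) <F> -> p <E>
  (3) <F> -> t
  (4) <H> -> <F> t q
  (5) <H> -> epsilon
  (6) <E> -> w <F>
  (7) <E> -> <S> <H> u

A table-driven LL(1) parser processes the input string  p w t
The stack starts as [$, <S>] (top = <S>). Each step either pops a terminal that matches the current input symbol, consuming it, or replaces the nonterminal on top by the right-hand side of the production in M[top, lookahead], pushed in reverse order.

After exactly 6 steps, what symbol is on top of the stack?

t

     Stack    Input    Action
  1  $ <S>    p w t $  expand <S> -> <F>
  2  $ <F>    p w t $  expand <F> -> p <E>
  3  $ <E> p  p w t $  match p
  4  $ <E>    w t $    expand <E> -> w <F>
  5  $ <F> w  w t $    match w
  6  $ <F>    t $      expand <F> -> t
Stack after step 6: $ t (top = t).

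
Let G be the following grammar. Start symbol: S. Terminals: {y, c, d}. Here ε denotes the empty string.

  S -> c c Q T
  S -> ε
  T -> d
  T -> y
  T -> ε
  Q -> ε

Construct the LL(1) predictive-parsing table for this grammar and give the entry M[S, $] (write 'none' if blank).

FIRST(S): from S->c c Q T we get {c}; from S->ε we get {ε}. So FIRST(S) = {ε, c}.
FIRST(T): from T->d we get {d}; from T->y we get {y}; from T->ε we get {ε}. So FIRST(T) = {ε, d, y}.
FIRST(Q): from Q->ε we get {ε}. So FIRST(Q) = {ε}.
FOLLOW(S) includes $ since S is the start symbol.
FOLLOW(S): S appears on no right-hand side. Thus FOLLOW(S) = {$}.
For S -> c c Q T: FIRST(c c Q T) = {c}, so it goes in M[S, t] for t ∈ {c}.
For S -> ε: FIRST(ε) = {ε}, so it goes in M[S, t] for t ∈ {}; since ε ∈ FIRST, also for every t ∈ FOLLOW(S) = {$}.

S -> ε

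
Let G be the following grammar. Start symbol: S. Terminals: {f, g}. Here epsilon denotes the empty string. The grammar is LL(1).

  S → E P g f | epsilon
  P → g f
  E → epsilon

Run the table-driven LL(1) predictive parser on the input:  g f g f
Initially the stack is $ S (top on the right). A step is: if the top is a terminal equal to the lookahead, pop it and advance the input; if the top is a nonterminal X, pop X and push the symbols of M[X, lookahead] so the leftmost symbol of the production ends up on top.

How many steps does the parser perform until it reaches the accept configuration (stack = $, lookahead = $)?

step 1: stack=$ S  input=g f g f $  — expand S → E P g f
step 2: stack=$ f g P E  input=g f g f $  — expand E → epsilon
step 3: stack=$ f g P  input=g f g f $  — expand P → g f
step 4: stack=$ f g f g  input=g f g f $  — match g
step 5: stack=$ f g f  input=f g f $  — match f
step 6: stack=$ f g  input=g f $  — match g
step 7: stack=$ f  input=f $  — match f
Accept reached after 7 steps.

7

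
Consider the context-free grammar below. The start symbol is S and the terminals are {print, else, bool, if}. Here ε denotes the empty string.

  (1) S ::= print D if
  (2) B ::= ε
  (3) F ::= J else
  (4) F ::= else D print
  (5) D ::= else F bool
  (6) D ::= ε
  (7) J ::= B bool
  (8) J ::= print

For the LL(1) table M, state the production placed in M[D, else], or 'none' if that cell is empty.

D ::= else F bool

FIRST(S): from S::=print D if we get {print}. So FIRST(S) = {print}.
FIRST(B): from B::=ε we get {ε}. So FIRST(B) = {ε}.
FIRST(D): from D::=else F bool we get {else}; from D::=ε we get {ε}. So FIRST(D) = {ε, else}.
FIRST(J): from J::=B bool we get {bool}; from J::=print we get {print}. So FIRST(J) = {bool, print}.
FIRST(F): from F::=J else we get {bool, print}; from F::=else D print we get {else}. So FIRST(F) = {bool, else, print}.
FOLLOW(S) includes $ since S is the start symbol.
FOLLOW(D): in S::=print D if, D is followed by if with FIRST {if}; in F::=else D print, D is followed by print with FIRST {print}. Thus FOLLOW(D) = {if, print}.
For D ::= else F bool: FIRST(else F bool) = {else}, so it goes in M[D, t] for t ∈ {else}.
For D ::= ε: FIRST(ε) = {ε}, so it goes in M[D, t] for t ∈ {}; since ε ∈ FIRST, also for every t ∈ FOLLOW(D) = {if, print}.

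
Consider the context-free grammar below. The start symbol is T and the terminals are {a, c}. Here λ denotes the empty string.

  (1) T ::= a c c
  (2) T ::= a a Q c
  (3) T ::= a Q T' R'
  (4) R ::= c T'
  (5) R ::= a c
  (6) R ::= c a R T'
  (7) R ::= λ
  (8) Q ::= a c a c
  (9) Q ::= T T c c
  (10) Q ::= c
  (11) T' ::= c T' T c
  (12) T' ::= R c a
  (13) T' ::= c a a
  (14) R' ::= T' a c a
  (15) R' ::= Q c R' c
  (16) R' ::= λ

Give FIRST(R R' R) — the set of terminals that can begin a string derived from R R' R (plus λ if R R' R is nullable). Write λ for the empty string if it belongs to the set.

FIRST(T) = {a}
FIRST(R) = {λ, a, c}
FIRST(Q) = {a, c}  (via T T c c)
FIRST(T') = {a, c}  (via R c a)
FIRST(R') = {λ, a, c}  (via T' a c a, Q c R' c)
FIRST(R R' R): take FIRST of each symbol in turn, carrying on past any symbol whose FIRST contains λ; result {λ, a, c}.

{λ, a, c}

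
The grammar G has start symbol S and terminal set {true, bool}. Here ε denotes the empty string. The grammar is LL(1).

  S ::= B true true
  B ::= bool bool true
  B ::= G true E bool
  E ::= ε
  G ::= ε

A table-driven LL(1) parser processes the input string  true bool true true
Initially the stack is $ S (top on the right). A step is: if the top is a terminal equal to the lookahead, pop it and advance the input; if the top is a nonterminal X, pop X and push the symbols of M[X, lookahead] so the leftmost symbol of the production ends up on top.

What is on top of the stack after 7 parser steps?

true

step 1: stack=$ S  input=true bool true true $  — expand S ::= B true true
step 2: stack=$ true true B  input=true bool true true $  — expand B ::= G true E bool
step 3: stack=$ true true bool E true G  input=true bool true true $  — expand G ::= ε
step 4: stack=$ true true bool E true  input=true bool true true $  — match true
step 5: stack=$ true true bool E  input=bool true true $  — expand E ::= ε
step 6: stack=$ true true bool  input=bool true true $  — match bool
step 7: stack=$ true true  input=true true $  — match true
Stack after step 7: $ true (top = true).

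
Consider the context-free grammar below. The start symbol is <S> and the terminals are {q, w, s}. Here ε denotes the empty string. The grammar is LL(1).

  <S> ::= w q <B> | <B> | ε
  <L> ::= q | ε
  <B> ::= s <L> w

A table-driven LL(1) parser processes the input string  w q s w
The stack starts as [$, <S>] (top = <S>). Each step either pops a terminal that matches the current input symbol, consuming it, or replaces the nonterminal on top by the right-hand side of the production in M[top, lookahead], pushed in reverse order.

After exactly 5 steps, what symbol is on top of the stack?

<L>

step 1: stack=$ <S>  input=w q s w $  — expand <S> ::= w q <B>
step 2: stack=$ <B> q w  input=w q s w $  — match w
step 3: stack=$ <B> q  input=q s w $  — match q
step 4: stack=$ <B>  input=s w $  — expand <B> ::= s <L> w
step 5: stack=$ w <L> s  input=s w $  — match s
Stack after step 5: $ w <L> (top = <L>).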